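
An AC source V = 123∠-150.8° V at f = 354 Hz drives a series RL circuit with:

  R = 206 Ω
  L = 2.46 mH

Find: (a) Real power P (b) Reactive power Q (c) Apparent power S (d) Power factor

Step 1 — Angular frequency: ω = 2π·f = 2π·354 = 2224 rad/s.
Step 2 — Component impedances:
  R: Z = R = 206 Ω
  L: Z = jωL = j·2224·0.00246 = 0 + j5.472 Ω
Step 3 — Series combination: Z_total = R + L = 206 + j5.472 Ω = 206.1∠1.5° Ω.
Step 4 — Source phasor: V = 123∠-150.8° V = -107.4 - j60.01 V.
Step 5 — Current: I = V / Z = -0.5286 - j0.2773 A = 0.5969∠-152.3° A.
Step 6 — Complex power: S = V·I* = 73.39 + j1.949 VA.
Step 7 — Real power: P = Re(S) = 73.39 W.
Step 8 — Reactive power: Q = Im(S) = 1.949 VAR.
Step 9 — Apparent power: |S| = 73.42 VA.
Step 10 — Power factor: PF = P/|S| = 0.9996 (lagging).

(a) P = 73.39 W  (b) Q = 1.949 VAR  (c) S = 73.42 VA  (d) PF = 0.9996 (lagging)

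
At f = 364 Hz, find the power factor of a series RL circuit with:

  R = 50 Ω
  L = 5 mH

Step 1 — Angular frequency: ω = 2π·f = 2π·364 = 2287 rad/s.
Step 2 — Component impedances:
  R: Z = R = 50 Ω
  L: Z = jωL = j·2287·0.005 = 0 + j11.44 Ω
Step 3 — Series combination: Z_total = R + L = 50 + j11.44 Ω = 51.29∠12.9° Ω.
Step 4 — Power factor: PF = cos(φ) = Re(Z)/|Z| = 50/51.29 = 0.9748.
Step 5 — Type: Im(Z) = 11.44 ⇒ lagging (phase φ = 12.9°).

PF = 0.9748 (lagging, φ = 12.9°)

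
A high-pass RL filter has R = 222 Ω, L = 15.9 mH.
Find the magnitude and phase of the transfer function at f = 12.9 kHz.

Step 1 — Angular frequency: ω = 2π·1.29e+04 = 8.105e+04 rad/s.
Step 2 — Transfer function: H(jω) = jωL/(R + jωL).
Step 3 — Numerator jωL = j·1289; denominator R + jωL = 222 + j1289.
Step 4 — H = 0.9712 + j0.1673.
Step 5 — Magnitude: |H| = 0.9855 (-0.1 dB); phase: φ = 9.8°.

|H| = 0.9855 (-0.1 dB), φ = 9.8°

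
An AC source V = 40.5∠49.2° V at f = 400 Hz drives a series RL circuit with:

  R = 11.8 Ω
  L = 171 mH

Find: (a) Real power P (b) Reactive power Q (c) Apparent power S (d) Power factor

Step 1 — Angular frequency: ω = 2π·f = 2π·400 = 2513 rad/s.
Step 2 — Component impedances:
  R: Z = R = 11.8 Ω
  L: Z = jωL = j·2513·0.171 = 0 + j429.8 Ω
Step 3 — Series combination: Z_total = R + L = 11.8 + j429.8 Ω = 429.9∠88.4° Ω.
Step 4 — Source phasor: V = 40.5∠49.2° V = 26.46 + j30.66 V.
Step 5 — Current: I = V / Z = 0.07297 - j0.05957 A = 0.0942∠-39.2° A.
Step 6 — Complex power: S = V·I* = 0.1047 + j3.814 VA.
Step 7 — Real power: P = Re(S) = 0.1047 W.
Step 8 — Reactive power: Q = Im(S) = 3.814 VAR.
Step 9 — Apparent power: |S| = 3.815 VA.
Step 10 — Power factor: PF = P/|S| = 0.02745 (lagging).

(a) P = 0.1047 W  (b) Q = 3.814 VAR  (c) S = 3.815 VA  (d) PF = 0.02745 (lagging)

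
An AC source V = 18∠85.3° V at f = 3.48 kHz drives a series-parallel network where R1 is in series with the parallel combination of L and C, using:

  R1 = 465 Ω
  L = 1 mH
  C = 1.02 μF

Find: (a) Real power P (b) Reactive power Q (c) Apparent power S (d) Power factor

Step 1 — Angular frequency: ω = 2π·f = 2π·3480 = 2.187e+04 rad/s.
Step 2 — Component impedances:
  R1: Z = R = 465 Ω
  L: Z = jωL = j·2.187e+04·0.001 = 0 + j21.87 Ω
  C: Z = 1/(jωC) = -j/(ω·C) = 0 - j44.84 Ω
Step 3 — Parallel branch: L || C = 1/(1/L + 1/C) = 0 + j42.68 Ω.
Step 4 — Series with R1: Z_total = R1 + (L || C) = 465 + j42.68 Ω = 467∠5.2° Ω.
Step 5 — Source phasor: V = 18∠85.3° V = 1.475 + j17.94 V.
Step 6 — Current: I = V / Z = 0.006657 + j0.03797 A = 0.03855∠80.1° A.
Step 7 — Complex power: S = V·I* = 0.691 + j0.06342 VA.
Step 8 — Real power: P = Re(S) = 0.691 W.
Step 9 — Reactive power: Q = Im(S) = 0.06342 VAR.
Step 10 — Apparent power: |S| = 0.6939 VA.
Step 11 — Power factor: PF = P/|S| = 0.9958 (lagging).

(a) P = 0.691 W  (b) Q = 0.06342 VAR  (c) S = 0.6939 VA  (d) PF = 0.9958 (lagging)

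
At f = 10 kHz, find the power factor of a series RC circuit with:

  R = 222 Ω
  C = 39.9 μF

Step 1 — Angular frequency: ω = 2π·f = 2π·1e+04 = 6.283e+04 rad/s.
Step 2 — Component impedances:
  R: Z = R = 222 Ω
  C: Z = 1/(jωC) = -j/(ω·C) = 0 - j0.3989 Ω
Step 3 — Series combination: Z_total = R + C = 222 - j0.3989 Ω = 222∠-0.1° Ω.
Step 4 — Power factor: PF = cos(φ) = Re(Z)/|Z| = 222/222 = 1.
Step 5 — Type: Im(Z) = -0.3989 ⇒ leading (phase φ = -0.1°).

PF = 1 (leading, φ = -0.1°)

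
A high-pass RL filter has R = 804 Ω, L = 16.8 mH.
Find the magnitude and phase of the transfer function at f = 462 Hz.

Step 1 — Angular frequency: ω = 2π·462 = 2903 rad/s.
Step 2 — Transfer function: H(jω) = jωL/(R + jωL).
Step 3 — Numerator jωL = j·48.77; denominator R + jωL = 804 + j48.77.
Step 4 — H = 0.003666 + j0.06043.
Step 5 — Magnitude: |H| = 0.06054 (-24.4 dB); phase: φ = 86.5°.

|H| = 0.06054 (-24.4 dB), φ = 86.5°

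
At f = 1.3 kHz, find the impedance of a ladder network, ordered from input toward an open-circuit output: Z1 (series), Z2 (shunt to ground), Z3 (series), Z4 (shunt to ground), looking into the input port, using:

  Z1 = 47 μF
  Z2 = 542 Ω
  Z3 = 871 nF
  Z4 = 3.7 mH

Step 1 — Angular frequency: ω = 2π·f = 2π·1300 = 8168 rad/s.
Step 2 — Component impedances:
  Z1: Z = 1/(jωC) = -j/(ω·C) = 0 - j2.605 Ω
  Z2: Z = R = 542 Ω
  Z3: Z = 1/(jωC) = -j/(ω·C) = 0 - j140.6 Ω
  Z4: Z = jωL = j·8168·0.0037 = 0 + j30.22 Ω
Step 3 — Ladder network (open output): work backward from the far end, alternating series and parallel combinations. Z_in = 21.57 - j108.6 Ω = 110.7∠-78.8° Ω.

Z = 21.57 - j108.6 Ω = 110.7∠-78.8° Ω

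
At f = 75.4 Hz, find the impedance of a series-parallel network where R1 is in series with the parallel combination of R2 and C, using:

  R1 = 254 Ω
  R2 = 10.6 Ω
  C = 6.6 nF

Step 1 — Angular frequency: ω = 2π·f = 2π·75.4 = 473.8 rad/s.
Step 2 — Component impedances:
  R1: Z = R = 254 Ω
  R2: Z = R = 10.6 Ω
  C: Z = 1/(jωC) = -j/(ω·C) = 0 - j3.198e+05 Ω
Step 3 — Parallel branch: R2 || C = 1/(1/R2 + 1/C) = 10.6 - j0.0003513 Ω.
Step 4 — Series with R1: Z_total = R1 + (R2 || C) = 264.6 - j0.0003513 Ω = 264.6∠-0.0° Ω.

Z = 264.6 - j0.0003513 Ω = 264.6∠-0.0° Ω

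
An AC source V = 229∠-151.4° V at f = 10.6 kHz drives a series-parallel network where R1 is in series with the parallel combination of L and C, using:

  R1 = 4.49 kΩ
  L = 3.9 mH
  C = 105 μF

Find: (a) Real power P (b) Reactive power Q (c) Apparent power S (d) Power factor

Step 1 — Angular frequency: ω = 2π·f = 2π·1.06e+04 = 6.66e+04 rad/s.
Step 2 — Component impedances:
  R1: Z = R = 4490 Ω
  L: Z = jωL = j·6.66e+04·0.0039 = 0 + j259.7 Ω
  C: Z = 1/(jωC) = -j/(ω·C) = 0 - j0.143 Ω
Step 3 — Parallel branch: L || C = 1/(1/L + 1/C) = 0 - j0.1431 Ω.
Step 4 — Series with R1: Z_total = R1 + (L || C) = 4490 - j0.1431 Ω = 4490∠-0.0° Ω.
Step 5 — Source phasor: V = 229∠-151.4° V = -201.1 - j109.6 V.
Step 6 — Current: I = V / Z = -0.04478 - j0.02442 A = 0.051∠-151.4° A.
Step 7 — Complex power: S = V·I* = 11.68 - j0.0003722 VA.
Step 8 — Real power: P = Re(S) = 11.68 W.
Step 9 — Reactive power: Q = Im(S) = -0.0003722 VAR.
Step 10 — Apparent power: |S| = 11.68 VA.
Step 11 — Power factor: PF = P/|S| = 1 (leading).

(a) P = 11.68 W  (b) Q = -0.0003722 VAR  (c) S = 11.68 VA  (d) PF = 1 (leading)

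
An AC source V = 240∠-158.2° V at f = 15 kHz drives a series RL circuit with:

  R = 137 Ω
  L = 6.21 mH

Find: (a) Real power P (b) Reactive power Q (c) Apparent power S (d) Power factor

Step 1 — Angular frequency: ω = 2π·f = 2π·1.5e+04 = 9.425e+04 rad/s.
Step 2 — Component impedances:
  R: Z = R = 137 Ω
  L: Z = jωL = j·9.425e+04·0.00621 = 0 + j585.3 Ω
Step 3 — Series combination: Z_total = R + L = 137 + j585.3 Ω = 601.1∠76.8° Ω.
Step 4 — Source phasor: V = 240∠-158.2° V = -222.8 - j89.13 V.
Step 5 — Current: I = V / Z = -0.2289 + j0.3272 A = 0.3993∠125.0° A.
Step 6 — Complex power: S = V·I* = 21.84 + j93.3 VA.
Step 7 — Real power: P = Re(S) = 21.84 W.
Step 8 — Reactive power: Q = Im(S) = 93.3 VAR.
Step 9 — Apparent power: |S| = 95.82 VA.
Step 10 — Power factor: PF = P/|S| = 0.2279 (lagging).

(a) P = 21.84 W  (b) Q = 93.3 VAR  (c) S = 95.82 VA  (d) PF = 0.2279 (lagging)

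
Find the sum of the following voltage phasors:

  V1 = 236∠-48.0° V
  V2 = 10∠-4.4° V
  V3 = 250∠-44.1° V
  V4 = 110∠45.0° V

Step 1 — Convert each phasor to rectangular form:
  V1 = 236·(cos(-48.0°) + j·sin(-48.0°)) = 157.9 - j175.4 V
  V2 = 10·(cos(-4.4°) + j·sin(-4.4°)) = 9.971 - j0.7672 V
  V3 = 250·(cos(-44.1°) + j·sin(-44.1°)) = 179.5 - j174 V
  V4 = 110·(cos(45.0°) + j·sin(45.0°)) = 77.78 + j77.78 V
Step 2 — Sum components: V_total = 425.2 - j272.3 V.
Step 3 — Convert to polar: |V_total| = 504.9 V, ∠V_total = -32.6°.

V_total = 504.9∠-32.6° V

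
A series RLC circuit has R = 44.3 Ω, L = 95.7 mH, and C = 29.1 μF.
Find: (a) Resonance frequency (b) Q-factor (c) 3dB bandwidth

Step 1 — Resonance condition Im(Z)=0 gives ω₀ = 1/√(LC).
Step 2 — ω₀ = 1/√(0.0957·2.91e-05) = 599.2 rad/s.
Step 3 — f₀ = ω₀/(2π) = 95.37 Hz.
Step 4 — Series Q: Q = ω₀L/R = 599.2·0.0957/44.3 = 1.295.
Step 5 — 3dB bandwidth: Δω = ω₀/Q = 462.9 rad/s; BW = Δω/(2π) = 73.67 Hz.

(a) f₀ = 95.37 Hz  (b) Q = 1.295  (c) BW = 73.67 Hz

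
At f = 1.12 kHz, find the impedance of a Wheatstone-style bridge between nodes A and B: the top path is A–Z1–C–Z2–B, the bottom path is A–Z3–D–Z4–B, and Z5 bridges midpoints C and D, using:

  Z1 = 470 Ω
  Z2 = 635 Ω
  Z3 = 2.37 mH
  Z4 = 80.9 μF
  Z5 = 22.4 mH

Step 1 — Angular frequency: ω = 2π·f = 2π·1120 = 7037 rad/s.
Step 2 — Component impedances:
  Z1: Z = R = 470 Ω
  Z2: Z = R = 635 Ω
  Z3: Z = jωL = j·7037·0.00237 = 0 + j16.68 Ω
  Z4: Z = 1/(jωC) = -j/(ω·C) = 0 - j1.757 Ω
  Z5: Z = jωL = j·7037·0.0224 = 0 + j157.6 Ω
Step 3 — Bridge requires nodal analysis (the Z5 bridge couples midpoints C and D, so the two paths cannot be reduced to a simple series/parallel combination). Setting node B to ground and injecting 1 A at node A, the 3-node admittance system at A, C, D solves to V_A = Z_AB = 0.4864 + j14.74 Ω = 14.74∠88.1° Ω.

Z = 0.4864 + j14.74 Ω = 14.74∠88.1° Ω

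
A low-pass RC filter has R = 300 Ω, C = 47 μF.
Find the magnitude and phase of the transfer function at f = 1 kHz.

Step 1 — Angular frequency: ω = 2π·1000 = 6283 rad/s.
Step 2 — Transfer function: H(jω) = 1/(1 + jωRC).
Step 3 — Denominator: 1 + jωRC = 1 + j·6283·300·4.7e-05 = 1 + j88.59.
Step 4 — H = 0.0001274 - j0.01129.
Step 5 — Magnitude: |H| = 0.01129 (-38.9 dB); phase: φ = -89.4°.

|H| = 0.01129 (-38.9 dB), φ = -89.4°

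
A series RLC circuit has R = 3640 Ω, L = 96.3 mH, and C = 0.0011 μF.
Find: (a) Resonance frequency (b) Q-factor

Step 1 — Resonance condition Im(Z)=0 gives ω₀ = 1/√(LC).
Step 2 — ω₀ = 1/√(0.0963·1.1e-09) = 9.716e+04 rad/s.
Step 3 — f₀ = ω₀/(2π) = 1.546e+04 Hz.
Step 4 — Series Q: Q = ω₀L/R = 9.716e+04·0.0963/3640 = 2.57.

(a) f₀ = 1.546e+04 Hz  (b) Q = 2.57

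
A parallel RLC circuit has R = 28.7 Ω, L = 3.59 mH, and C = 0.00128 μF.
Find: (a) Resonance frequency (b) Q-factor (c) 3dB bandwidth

Step 1 — Resonance: ω₀ = 1/√(LC) = 1/√(0.00359·1.28e-09) = 4.665e+05 rad/s.
Step 2 — f₀ = ω₀/(2π) = 7.425e+04 Hz.
Step 3 — Parallel Q: Q = R/(ω₀L) = 28.7/(4.665e+05·0.00359) = 0.01714.
Step 4 — Bandwidth: Δω = ω₀/Q = 2.722e+07 rad/s; BW = Δω/(2π) = 4.332e+06 Hz.

(a) f₀ = 7.425e+04 Hz  (b) Q = 0.01714  (c) BW = 4.332e+06 Hz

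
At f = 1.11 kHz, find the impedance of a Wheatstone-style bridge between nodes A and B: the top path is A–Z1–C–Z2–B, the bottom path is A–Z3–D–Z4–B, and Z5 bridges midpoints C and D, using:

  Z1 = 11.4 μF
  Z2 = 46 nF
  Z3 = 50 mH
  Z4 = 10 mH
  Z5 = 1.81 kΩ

Step 1 — Angular frequency: ω = 2π·f = 2π·1110 = 6974 rad/s.
Step 2 — Component impedances:
  Z1: Z = 1/(jωC) = -j/(ω·C) = 0 - j12.58 Ω
  Z2: Z = 1/(jωC) = -j/(ω·C) = 0 - j3117 Ω
  Z3: Z = jωL = j·6974·0.05 = 0 + j348.7 Ω
  Z4: Z = jωL = j·6974·0.01 = 0 + j69.74 Ω
  Z5: Z = R = 1810 Ω
Step 3 — Bridge requires nodal analysis (the Z5 bridge couples midpoints C and D, so the two paths cannot be reduced to a simple series/parallel combination). Setting node B to ground and injecting 1 A at node A, the 3-node admittance system at A, C, D solves to V_A = Z_AB = 84.96 + j465.3 Ω = 473∠79.7° Ω.

Z = 84.96 + j465.3 Ω = 473∠79.7° Ω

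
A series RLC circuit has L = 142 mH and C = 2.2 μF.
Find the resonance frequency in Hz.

Step 1 — Resonance condition Im(Z)=0 gives ω₀ = 1/√(LC).
Step 2 — ω₀ = 1/√(0.142·2.2e-06) = 1789 rad/s.
Step 3 — f₀ = ω₀/(2π) = 284.8 Hz.

f₀ = 284.8 Hz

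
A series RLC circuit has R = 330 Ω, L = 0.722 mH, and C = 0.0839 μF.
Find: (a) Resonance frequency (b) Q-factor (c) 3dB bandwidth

Step 1 — Resonance condition Im(Z)=0 gives ω₀ = 1/√(LC).
Step 2 — ω₀ = 1/√(0.000722·8.39e-08) = 1.285e+05 rad/s.
Step 3 — f₀ = ω₀/(2π) = 2.045e+04 Hz.
Step 4 — Series Q: Q = ω₀L/R = 1.285e+05·0.000722/330 = 0.2811.
Step 5 — 3dB bandwidth: Δω = ω₀/Q = 4.571e+05 rad/s; BW = Δω/(2π) = 7.274e+04 Hz.

(a) f₀ = 2.045e+04 Hz  (b) Q = 0.2811  (c) BW = 7.274e+04 Hz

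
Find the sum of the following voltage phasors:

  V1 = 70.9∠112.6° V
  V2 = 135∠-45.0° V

Step 1 — Convert each phasor to rectangular form:
  V1 = 70.9·(cos(112.6°) + j·sin(112.6°)) = -27.25 + j65.46 V
  V2 = 135·(cos(-45.0°) + j·sin(-45.0°)) = 95.46 - j95.46 V
Step 2 — Sum components: V_total = 68.21 - j30 V.
Step 3 — Convert to polar: |V_total| = 74.52 V, ∠V_total = -23.7°.

V_total = 74.52∠-23.7° V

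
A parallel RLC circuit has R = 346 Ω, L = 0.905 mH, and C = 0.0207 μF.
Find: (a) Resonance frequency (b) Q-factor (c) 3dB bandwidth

Step 1 — Resonance: ω₀ = 1/√(LC) = 1/√(0.000905·2.07e-08) = 2.31e+05 rad/s.
Step 2 — f₀ = ω₀/(2π) = 3.677e+04 Hz.
Step 3 — Parallel Q: Q = R/(ω₀L) = 346/(2.31e+05·0.000905) = 1.655.
Step 4 — Bandwidth: Δω = ω₀/Q = 1.396e+05 rad/s; BW = Δω/(2π) = 2.222e+04 Hz.

(a) f₀ = 3.677e+04 Hz  (b) Q = 1.655  (c) BW = 2.222e+04 Hz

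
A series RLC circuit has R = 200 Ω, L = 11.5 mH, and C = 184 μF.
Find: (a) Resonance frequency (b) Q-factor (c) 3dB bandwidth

Step 1 — Resonance: ω₀ = 1/√(LC) = 1/√(0.0115·0.000184) = 687.5 rad/s.
Step 2 — f₀ = ω₀/(2π) = 109.4 Hz.
Step 3 — Series Q: Q = ω₀L/R = 687.5·0.0115/200 = 0.03953.
Step 4 — Bandwidth: Δω = ω₀/Q = 1.739e+04 rad/s; BW = Δω/(2π) = 2768 Hz.

(a) f₀ = 109.4 Hz  (b) Q = 0.03953  (c) BW = 2768 Hz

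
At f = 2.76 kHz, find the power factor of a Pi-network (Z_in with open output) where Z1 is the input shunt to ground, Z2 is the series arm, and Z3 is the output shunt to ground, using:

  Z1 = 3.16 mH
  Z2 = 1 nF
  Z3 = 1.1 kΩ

Step 1 — Angular frequency: ω = 2π·f = 2π·2760 = 1.734e+04 rad/s.
Step 2 — Component impedances:
  Z1: Z = jωL = j·1.734e+04·0.00316 = 0 + j54.8 Ω
  Z2: Z = 1/(jωC) = -j/(ω·C) = 0 - j5.766e+04 Ω
  Z3: Z = R = 1100 Ω
Step 3 — With open output, the series arm Z2 and the output shunt Z3 appear in series to ground: Z2 + Z3 = 1100 - j5.766e+04 Ω.
Step 4 — Parallel with input shunt Z1: Z_in = Z1 || (Z2 + Z3) = 0.0009949 + j54.85 Ω = 54.85∠90.0° Ω.
Step 5 — Power factor: PF = cos(φ) = Re(Z)/|Z| = 0.0009949/54.85 = 1.814e-05.
Step 6 — Type: Im(Z) = 54.85 ⇒ lagging (phase φ = 90.0°).

PF = 1.814e-05 (lagging, φ = 90.0°)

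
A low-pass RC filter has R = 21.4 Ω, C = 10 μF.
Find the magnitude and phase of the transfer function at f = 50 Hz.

Step 1 — Angular frequency: ω = 2π·50 = 314.2 rad/s.
Step 2 — Transfer function: H(jω) = 1/(1 + jωRC).
Step 3 — Denominator: 1 + jωRC = 1 + j·314.2·21.4·1e-05 = 1 + j0.06723.
Step 4 — H = 0.9955 - j0.06693.
Step 5 — Magnitude: |H| = 0.9977 (-0.0 dB); phase: φ = -3.8°.

|H| = 0.9977 (-0.0 dB), φ = -3.8°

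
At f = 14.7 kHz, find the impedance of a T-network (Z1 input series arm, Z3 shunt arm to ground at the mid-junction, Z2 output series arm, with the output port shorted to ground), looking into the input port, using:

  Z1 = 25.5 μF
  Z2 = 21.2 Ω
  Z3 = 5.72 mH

Step 1 — Angular frequency: ω = 2π·f = 2π·1.47e+04 = 9.236e+04 rad/s.
Step 2 — Component impedances:
  Z1: Z = 1/(jωC) = -j/(ω·C) = 0 - j0.4246 Ω
  Z2: Z = R = 21.2 Ω
  Z3: Z = jωL = j·9.236e+04·0.00572 = 0 + j528.3 Ω
Step 3 — With the output port shorted to ground, the output series arm Z2 runs from the junction to ground; the shunt arm Z3 also runs from the junction to ground. They appear in parallel: Z3 || Z2 = 21.17 + j0.8493 Ω.
Step 4 — Series with input arm Z1: Z_in = Z1 + (Z3 || Z2) = 21.17 + j0.4248 Ω = 21.17∠1.1° Ω.

Z = 21.17 + j0.4248 Ω = 21.17∠1.1° Ω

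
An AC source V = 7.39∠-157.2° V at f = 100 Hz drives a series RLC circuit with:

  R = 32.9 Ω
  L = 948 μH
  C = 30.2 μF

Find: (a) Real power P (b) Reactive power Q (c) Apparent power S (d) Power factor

Step 1 — Angular frequency: ω = 2π·f = 2π·100 = 628.3 rad/s.
Step 2 — Component impedances:
  R: Z = R = 32.9 Ω
  L: Z = jωL = j·628.3·0.000948 = 0 + j0.5956 Ω
  C: Z = 1/(jωC) = -j/(ω·C) = 0 - j52.7 Ω
Step 3 — Series combination: Z_total = R + L + C = 32.9 - j52.1 Ω = 61.62∠-57.7° Ω.
Step 4 — Source phasor: V = 7.39∠-157.2° V = -6.813 - j2.864 V.
Step 5 — Current: I = V / Z = -0.01973 - j0.1183 A = 0.1199∠-99.5° A.
Step 6 — Complex power: S = V·I* = 0.4732 - j0.7494 VA.
Step 7 — Real power: P = Re(S) = 0.4732 W.
Step 8 — Reactive power: Q = Im(S) = -0.7494 VAR.
Step 9 — Apparent power: |S| = 0.8862 VA.
Step 10 — Power factor: PF = P/|S| = 0.5339 (leading).

(a) P = 0.4732 W  (b) Q = -0.7494 VAR  (c) S = 0.8862 VA  (d) PF = 0.5339 (leading)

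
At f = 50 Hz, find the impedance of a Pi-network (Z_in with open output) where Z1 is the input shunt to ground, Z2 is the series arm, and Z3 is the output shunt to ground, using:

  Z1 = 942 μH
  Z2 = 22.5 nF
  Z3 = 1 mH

Step 1 — Angular frequency: ω = 2π·f = 2π·50 = 314.2 rad/s.
Step 2 — Component impedances:
  Z1: Z = jωL = j·314.2·0.000942 = 0 + j0.2959 Ω
  Z2: Z = 1/(jωC) = -j/(ω·C) = 0 - j1.415e+05 Ω
  Z3: Z = jωL = j·314.2·0.001 = 0 + j0.3142 Ω
Step 3 — With open output, the series arm Z2 and the output shunt Z3 appear in series to ground: Z2 + Z3 = 0 - j1.415e+05 Ω.
Step 4 — Parallel with input shunt Z1: Z_in = Z1 || (Z2 + Z3) = 0 + j0.2959 Ω = 0.2959∠90.0° Ω.

Z = 0 + j0.2959 Ω = 0.2959∠90.0° Ω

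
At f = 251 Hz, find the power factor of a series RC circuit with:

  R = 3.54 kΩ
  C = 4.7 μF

Step 1 — Angular frequency: ω = 2π·f = 2π·251 = 1577 rad/s.
Step 2 — Component impedances:
  R: Z = R = 3540 Ω
  C: Z = 1/(jωC) = -j/(ω·C) = 0 - j134.9 Ω
Step 3 — Series combination: Z_total = R + C = 3540 - j134.9 Ω = 3543∠-2.2° Ω.
Step 4 — Power factor: PF = cos(φ) = Re(Z)/|Z| = 3540/3542.6 = 0.9993.
Step 5 — Type: Im(Z) = -134.9 ⇒ leading (phase φ = -2.2°).

PF = 0.9993 (leading, φ = -2.2°)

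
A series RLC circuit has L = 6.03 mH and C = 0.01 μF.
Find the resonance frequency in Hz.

Step 1 — Resonance condition Im(Z)=0 gives ω₀ = 1/√(LC).
Step 2 — ω₀ = 1/√(0.00603·1e-08) = 1.288e+05 rad/s.
Step 3 — f₀ = ω₀/(2π) = 2.05e+04 Hz.

f₀ = 2.05e+04 Hz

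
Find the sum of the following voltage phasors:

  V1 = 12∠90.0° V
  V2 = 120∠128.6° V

Step 1 — Convert each phasor to rectangular form:
  V1 = 12·(cos(90.0°) + j·sin(90.0°)) = 0 + j12 V
  V2 = 120·(cos(128.6°) + j·sin(128.6°)) = -74.87 + j93.78 V
Step 2 — Sum components: V_total = -74.87 + j105.8 V.
Step 3 — Convert to polar: |V_total| = 129.6 V, ∠V_total = 125.3°.

V_total = 129.6∠125.3° V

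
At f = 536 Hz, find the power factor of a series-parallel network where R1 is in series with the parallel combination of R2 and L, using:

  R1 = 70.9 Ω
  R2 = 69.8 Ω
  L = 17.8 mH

Step 1 — Angular frequency: ω = 2π·f = 2π·536 = 3368 rad/s.
Step 2 — Component impedances:
  R1: Z = R = 70.9 Ω
  R2: Z = R = 69.8 Ω
  L: Z = jωL = j·3368·0.0178 = 0 + j59.95 Ω
Step 3 — Parallel branch: R2 || L = 1/(1/R2 + 1/L) = 29.63 + j34.5 Ω.
Step 4 — Series with R1: Z_total = R1 + (R2 || L) = 100.5 + j34.5 Ω = 106.3∠18.9° Ω.
Step 5 — Power factor: PF = cos(φ) = Re(Z)/|Z| = 100.53/106.28 = 0.9459.
Step 6 — Type: Im(Z) = 34.5 ⇒ lagging (phase φ = 18.9°).

PF = 0.9459 (lagging, φ = 18.9°)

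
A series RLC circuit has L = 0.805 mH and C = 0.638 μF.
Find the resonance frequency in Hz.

Step 1 — Resonance condition Im(Z)=0 gives ω₀ = 1/√(LC).
Step 2 — ω₀ = 1/√(0.000805·6.38e-07) = 4.413e+04 rad/s.
Step 3 — f₀ = ω₀/(2π) = 7023 Hz.

f₀ = 7023 Hz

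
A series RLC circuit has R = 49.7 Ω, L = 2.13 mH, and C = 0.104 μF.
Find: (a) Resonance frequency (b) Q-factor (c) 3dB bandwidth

Step 1 — Resonance condition Im(Z)=0 gives ω₀ = 1/√(LC).
Step 2 — ω₀ = 1/√(0.00213·1.04e-07) = 6.719e+04 rad/s.
Step 3 — f₀ = ω₀/(2π) = 1.069e+04 Hz.
Step 4 — Series Q: Q = ω₀L/R = 6.719e+04·0.00213/49.7 = 2.879.
Step 5 — 3dB bandwidth: Δω = ω₀/Q = 2.333e+04 rad/s; BW = Δω/(2π) = 3714 Hz.

(a) f₀ = 1.069e+04 Hz  (b) Q = 2.879  (c) BW = 3714 Hz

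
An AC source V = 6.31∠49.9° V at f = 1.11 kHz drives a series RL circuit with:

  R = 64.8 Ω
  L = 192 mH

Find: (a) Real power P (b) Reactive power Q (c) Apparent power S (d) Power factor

Step 1 — Angular frequency: ω = 2π·f = 2π·1110 = 6974 rad/s.
Step 2 — Component impedances:
  R: Z = R = 64.8 Ω
  L: Z = jωL = j·6974·0.192 = 0 + j1339 Ω
Step 3 — Series combination: Z_total = R + L = 64.8 + j1339 Ω = 1341∠87.2° Ω.
Step 4 — Source phasor: V = 6.31∠49.9° V = 4.064 + j4.827 V.
Step 5 — Current: I = V / Z = 0.003743 - j0.002854 A = 0.004707∠-37.3° A.
Step 6 — Complex power: S = V·I* = 0.001436 + j0.02966 VA.
Step 7 — Real power: P = Re(S) = 0.001436 W.
Step 8 — Reactive power: Q = Im(S) = 0.02966 VAR.
Step 9 — Apparent power: |S| = 0.0297 VA.
Step 10 — Power factor: PF = P/|S| = 0.04834 (lagging).

(a) P = 0.001436 W  (b) Q = 0.02966 VAR  (c) S = 0.0297 VA  (d) PF = 0.04834 (lagging)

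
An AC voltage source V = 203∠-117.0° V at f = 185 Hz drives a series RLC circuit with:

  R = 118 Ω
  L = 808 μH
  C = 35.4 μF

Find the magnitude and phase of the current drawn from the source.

Step 1 — Angular frequency: ω = 2π·f = 2π·185 = 1162 rad/s.
Step 2 — Component impedances:
  R: Z = R = 118 Ω
  L: Z = jωL = j·1162·0.000808 = 0 + j0.9392 Ω
  C: Z = 1/(jωC) = -j/(ω·C) = 0 - j24.3 Ω
Step 3 — Series combination: Z_total = R + L + C = 118 - j23.36 Ω = 120.3∠-11.2° Ω.
Step 4 — Source phasor: V = 203∠-117.0° V = -92.16 - j180.9 V.
Step 5 — Ohm's law: I = V / Z_total = (-92.16 - j180.9) / (118 - j23.36) = -0.4595 - j1.624 A.
Step 6 — Convert to polar: |I| = 1.688 A, ∠I = -105.8°.

I = 1.688∠-105.8° A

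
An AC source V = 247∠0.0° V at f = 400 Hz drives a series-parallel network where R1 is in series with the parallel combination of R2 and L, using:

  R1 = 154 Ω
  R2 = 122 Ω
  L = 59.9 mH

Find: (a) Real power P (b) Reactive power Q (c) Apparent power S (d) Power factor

Step 1 — Angular frequency: ω = 2π·f = 2π·400 = 2513 rad/s.
Step 2 — Component impedances:
  R1: Z = R = 154 Ω
  R2: Z = R = 122 Ω
  L: Z = jωL = j·2513·0.0599 = 0 + j150.5 Ω
Step 3 — Parallel branch: R2 || L = 1/(1/R2 + 1/L) = 73.64 + j59.68 Ω.
Step 4 — Series with R1: Z_total = R1 + (R2 || L) = 227.6 + j59.68 Ω = 235.3∠14.7° Ω.
Step 5 — Source phasor: V = 247∠0.0° V = 247 V.
Step 6 — Current: I = V / Z = 1.015 - j0.2662 A = 1.05∠-14.7° A.
Step 7 — Complex power: S = V·I* = 250.8 + j65.74 VA.
Step 8 — Real power: P = Re(S) = 250.8 W.
Step 9 — Reactive power: Q = Im(S) = 65.74 VAR.
Step 10 — Apparent power: |S| = 259.2 VA.
Step 11 — Power factor: PF = P/|S| = 0.9673 (lagging).

(a) P = 250.8 W  (b) Q = 65.74 VAR  (c) S = 259.2 VA  (d) PF = 0.9673 (lagging)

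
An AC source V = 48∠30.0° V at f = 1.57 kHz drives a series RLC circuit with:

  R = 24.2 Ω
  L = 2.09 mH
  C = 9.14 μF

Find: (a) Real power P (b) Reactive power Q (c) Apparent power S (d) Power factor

Step 1 — Angular frequency: ω = 2π·f = 2π·1570 = 9865 rad/s.
Step 2 — Component impedances:
  R: Z = R = 24.2 Ω
  L: Z = jωL = j·9865·0.00209 = 0 + j20.62 Ω
  C: Z = 1/(jωC) = -j/(ω·C) = 0 - j11.09 Ω
Step 3 — Series combination: Z_total = R + L + C = 24.2 + j9.526 Ω = 26.01∠21.5° Ω.
Step 4 — Source phasor: V = 48∠30.0° V = 41.57 + j24 V.
Step 5 — Current: I = V / Z = 1.825 + j0.2732 A = 1.846∠8.5° A.
Step 6 — Complex power: S = V·I* = 82.43 + j32.45 VA.
Step 7 — Real power: P = Re(S) = 82.43 W.
Step 8 — Reactive power: Q = Im(S) = 32.45 VAR.
Step 9 — Apparent power: |S| = 88.59 VA.
Step 10 — Power factor: PF = P/|S| = 0.9305 (lagging).

(a) P = 82.43 W  (b) Q = 32.45 VAR  (c) S = 88.59 VA  (d) PF = 0.9305 (lagging)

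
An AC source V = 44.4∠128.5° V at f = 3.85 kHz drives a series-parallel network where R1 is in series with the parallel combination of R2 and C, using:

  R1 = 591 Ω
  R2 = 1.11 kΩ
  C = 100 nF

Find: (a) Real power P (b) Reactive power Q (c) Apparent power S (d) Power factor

Step 1 — Angular frequency: ω = 2π·f = 2π·3850 = 2.419e+04 rad/s.
Step 2 — Component impedances:
  R1: Z = R = 591 Ω
  R2: Z = R = 1110 Ω
  C: Z = 1/(jωC) = -j/(ω·C) = 0 - j413.4 Ω
Step 3 — Parallel branch: R2 || C = 1/(1/R2 + 1/C) = 135.2 - j363 Ω.
Step 4 — Series with R1: Z_total = R1 + (R2 || C) = 726.2 - j363 Ω = 811.9∠-26.6° Ω.
Step 5 — Source phasor: V = 44.4∠128.5° V = -27.64 + j34.75 V.
Step 6 — Current: I = V / Z = -0.04959 + j0.02306 A = 0.05469∠155.1° A.
Step 7 — Complex power: S = V·I* = 2.172 - j1.086 VA.
Step 8 — Real power: P = Re(S) = 2.172 W.
Step 9 — Reactive power: Q = Im(S) = -1.086 VAR.
Step 10 — Apparent power: |S| = 2.428 VA.
Step 11 — Power factor: PF = P/|S| = 0.8945 (leading).

(a) P = 2.172 W  (b) Q = -1.086 VAR  (c) S = 2.428 VA  (d) PF = 0.8945 (leading)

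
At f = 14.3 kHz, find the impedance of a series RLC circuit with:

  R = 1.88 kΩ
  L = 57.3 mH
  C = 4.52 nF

Step 1 — Angular frequency: ω = 2π·f = 2π·1.43e+04 = 8.985e+04 rad/s.
Step 2 — Component impedances:
  R: Z = R = 1880 Ω
  L: Z = jωL = j·8.985e+04·0.0573 = 0 + j5148 Ω
  C: Z = 1/(jωC) = -j/(ω·C) = 0 - j2462 Ω
Step 3 — Series combination: Z_total = R + L + C = 1880 + j2686 Ω = 3279∠55.0° Ω.

Z = 1880 + j2686 Ω = 3279∠55.0° Ω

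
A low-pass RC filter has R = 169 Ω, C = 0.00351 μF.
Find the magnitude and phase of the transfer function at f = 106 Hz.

Step 1 — Angular frequency: ω = 2π·106 = 666 rad/s.
Step 2 — Transfer function: H(jω) = 1/(1 + jωRC).
Step 3 — Denominator: 1 + jωRC = 1 + j·666·169·3.51e-09 = 1 + j0.0003951.
Step 4 — H = 1 - j0.0003951.
Step 5 — Magnitude: |H| = 1 (-0.0 dB); phase: φ = -0.0°.

|H| = 1 (-0.0 dB), φ = -0.0°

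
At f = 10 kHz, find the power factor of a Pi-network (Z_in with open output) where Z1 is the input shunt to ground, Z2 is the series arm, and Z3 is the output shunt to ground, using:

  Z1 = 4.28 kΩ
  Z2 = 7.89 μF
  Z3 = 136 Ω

Step 1 — Angular frequency: ω = 2π·f = 2π·1e+04 = 6.283e+04 rad/s.
Step 2 — Component impedances:
  Z1: Z = R = 4280 Ω
  Z2: Z = 1/(jωC) = -j/(ω·C) = 0 - j2.017 Ω
  Z3: Z = R = 136 Ω
Step 3 — With open output, the series arm Z2 and the output shunt Z3 appear in series to ground: Z2 + Z3 = 136 - j2.017 Ω.
Step 4 — Parallel with input shunt Z1: Z_in = Z1 || (Z2 + Z3) = 131.8 - j1.895 Ω = 131.8∠-0.8° Ω.
Step 5 — Power factor: PF = cos(φ) = Re(Z)/|Z| = 131.812/131.826 = 0.9999.
Step 6 — Type: Im(Z) = -1.895 ⇒ leading (phase φ = -0.8°).

PF = 0.9999 (leading, φ = -0.8°)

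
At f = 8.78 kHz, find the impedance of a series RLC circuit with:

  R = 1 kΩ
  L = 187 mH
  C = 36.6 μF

Step 1 — Angular frequency: ω = 2π·f = 2π·8780 = 5.517e+04 rad/s.
Step 2 — Component impedances:
  R: Z = R = 1000 Ω
  L: Z = jωL = j·5.517e+04·0.187 = 0 + j1.032e+04 Ω
  C: Z = 1/(jωC) = -j/(ω·C) = 0 - j0.4953 Ω
Step 3 — Series combination: Z_total = R + L + C = 1000 + j1.032e+04 Ω = 1.036e+04∠84.5° Ω.

Z = 1000 + j1.032e+04 Ω = 1.036e+04∠84.5° Ω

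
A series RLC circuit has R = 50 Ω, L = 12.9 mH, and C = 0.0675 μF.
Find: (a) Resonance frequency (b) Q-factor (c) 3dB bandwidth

Step 1 — Resonance condition Im(Z)=0 gives ω₀ = 1/√(LC).
Step 2 — ω₀ = 1/√(0.0129·6.75e-08) = 3.389e+04 rad/s.
Step 3 — f₀ = ω₀/(2π) = 5394 Hz.
Step 4 — Series Q: Q = ω₀L/R = 3.389e+04·0.0129/50 = 8.743.
Step 5 — 3dB bandwidth: Δω = ω₀/Q = 3876 rad/s; BW = Δω/(2π) = 616.9 Hz.

(a) f₀ = 5394 Hz  (b) Q = 8.743  (c) BW = 616.9 Hz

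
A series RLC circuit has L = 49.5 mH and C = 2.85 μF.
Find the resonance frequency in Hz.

Step 1 — Resonance condition Im(Z)=0 gives ω₀ = 1/√(LC).
Step 2 — ω₀ = 1/√(0.0495·2.85e-06) = 2662 rad/s.
Step 3 — f₀ = ω₀/(2π) = 423.7 Hz.

f₀ = 423.7 Hz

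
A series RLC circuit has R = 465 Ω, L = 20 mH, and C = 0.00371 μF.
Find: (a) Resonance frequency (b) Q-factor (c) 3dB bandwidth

Step 1 — Resonance: ω₀ = 1/√(LC) = 1/√(0.02·3.71e-09) = 1.161e+05 rad/s.
Step 2 — f₀ = ω₀/(2π) = 1.848e+04 Hz.
Step 3 — Series Q: Q = ω₀L/R = 1.161e+05·0.02/465 = 4.993.
Step 4 — Bandwidth: Δω = ω₀/Q = 2.325e+04 rad/s; BW = Δω/(2π) = 3700 Hz.

(a) f₀ = 1.848e+04 Hz  (b) Q = 4.993  (c) BW = 3700 Hz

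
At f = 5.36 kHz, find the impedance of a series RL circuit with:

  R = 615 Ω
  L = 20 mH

Step 1 — Angular frequency: ω = 2π·f = 2π·5360 = 3.368e+04 rad/s.
Step 2 — Component impedances:
  R: Z = R = 615 Ω
  L: Z = jωL = j·3.368e+04·0.02 = 0 + j673.6 Ω
Step 3 — Series combination: Z_total = R + L = 615 + j673.6 Ω = 912.1∠47.6° Ω.

Z = 615 + j673.6 Ω = 912.1∠47.6° Ω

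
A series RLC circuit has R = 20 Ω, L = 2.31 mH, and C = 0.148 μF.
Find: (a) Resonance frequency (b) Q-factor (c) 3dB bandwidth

Step 1 — Resonance: ω₀ = 1/√(LC) = 1/√(0.00231·1.48e-07) = 5.408e+04 rad/s.
Step 2 — f₀ = ω₀/(2π) = 8608 Hz.
Step 3 — Series Q: Q = ω₀L/R = 5.408e+04·0.00231/20 = 6.247.
Step 4 — Bandwidth: Δω = ω₀/Q = 8658 rad/s; BW = Δω/(2π) = 1378 Hz.

(a) f₀ = 8608 Hz  (b) Q = 6.247  (c) BW = 1378 Hz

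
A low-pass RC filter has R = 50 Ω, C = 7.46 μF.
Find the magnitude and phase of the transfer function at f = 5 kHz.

Step 1 — Angular frequency: ω = 2π·5000 = 3.142e+04 rad/s.
Step 2 — Transfer function: H(jω) = 1/(1 + jωRC).
Step 3 — Denominator: 1 + jωRC = 1 + j·3.142e+04·50·7.46e-06 = 1 + j11.72.
Step 4 — H = 0.00723 - j0.08472.
Step 5 — Magnitude: |H| = 0.08503 (-21.4 dB); phase: φ = -85.1°.

|H| = 0.08503 (-21.4 dB), φ = -85.1°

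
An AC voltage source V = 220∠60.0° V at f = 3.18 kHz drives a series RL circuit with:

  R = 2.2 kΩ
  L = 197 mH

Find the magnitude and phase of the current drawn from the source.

Step 1 — Angular frequency: ω = 2π·f = 2π·3180 = 1.998e+04 rad/s.
Step 2 — Component impedances:
  R: Z = R = 2200 Ω
  L: Z = jωL = j·1.998e+04·0.197 = 0 + j3936 Ω
Step 3 — Series combination: Z_total = R + L = 2200 + j3936 Ω = 4509∠60.8° Ω.
Step 4 — Source phasor: V = 220∠60.0° V = 110 + j190.5 V.
Step 5 — Ohm's law: I = V / Z_total = (110 + j190.5) / (2200 + j3936) = 0.04878 - j0.0006798 A.
Step 6 — Convert to polar: |I| = 0.04879 A, ∠I = -0.8°.

I = 0.04879∠-0.8° A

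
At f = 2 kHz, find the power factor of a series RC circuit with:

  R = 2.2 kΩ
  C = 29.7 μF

Step 1 — Angular frequency: ω = 2π·f = 2π·2000 = 1.257e+04 rad/s.
Step 2 — Component impedances:
  R: Z = R = 2200 Ω
  C: Z = 1/(jωC) = -j/(ω·C) = 0 - j2.679 Ω
Step 3 — Series combination: Z_total = R + C = 2200 - j2.679 Ω = 2200∠-0.1° Ω.
Step 4 — Power factor: PF = cos(φ) = Re(Z)/|Z| = 2200/2200 = 1.
Step 5 — Type: Im(Z) = -2.679 ⇒ leading (phase φ = -0.1°).

PF = 1 (leading, φ = -0.1°)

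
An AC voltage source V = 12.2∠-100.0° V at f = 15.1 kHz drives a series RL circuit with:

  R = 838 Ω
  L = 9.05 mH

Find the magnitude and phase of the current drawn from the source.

Step 1 — Angular frequency: ω = 2π·f = 2π·1.51e+04 = 9.488e+04 rad/s.
Step 2 — Component impedances:
  R: Z = R = 838 Ω
  L: Z = jωL = j·9.488e+04·0.00905 = 0 + j858.6 Ω
Step 3 — Series combination: Z_total = R + L = 838 + j858.6 Ω = 1200∠45.7° Ω.
Step 4 — Source phasor: V = 12.2∠-100.0° V = -2.119 - j12.01 V.
Step 5 — Ohm's law: I = V / Z_total = (-2.119 - j12.01) / (838 + j858.6) = -0.0084 - j0.005731 A.
Step 6 — Convert to polar: |I| = 0.01017 A, ∠I = -145.7°.

I = 0.01017∠-145.7° A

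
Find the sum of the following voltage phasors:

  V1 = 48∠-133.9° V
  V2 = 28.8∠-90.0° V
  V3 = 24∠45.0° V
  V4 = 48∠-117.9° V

Step 1 — Convert each phasor to rectangular form:
  V1 = 48·(cos(-133.9°) + j·sin(-133.9°)) = -33.28 - j34.59 V
  V2 = 28.8·(cos(-90.0°) + j·sin(-90.0°)) = 0 - j28.8 V
  V3 = 24·(cos(45.0°) + j·sin(45.0°)) = 16.97 + j16.97 V
  V4 = 48·(cos(-117.9°) + j·sin(-117.9°)) = -22.46 - j42.42 V
Step 2 — Sum components: V_total = -38.77 - j88.84 V.
Step 3 — Convert to polar: |V_total| = 96.93 V, ∠V_total = -113.6°.

V_total = 96.93∠-113.6° V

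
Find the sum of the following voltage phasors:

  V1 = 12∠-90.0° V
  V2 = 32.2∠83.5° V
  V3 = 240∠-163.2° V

Step 1 — Convert each phasor to rectangular form:
  V1 = 12·(cos(-90.0°) + j·sin(-90.0°)) = 0 - j12 V
  V2 = 32.2·(cos(83.5°) + j·sin(83.5°)) = 3.645 + j31.99 V
  V3 = 240·(cos(-163.2°) + j·sin(-163.2°)) = -229.8 - j69.37 V
Step 2 — Sum components: V_total = -226.1 - j49.37 V.
Step 3 — Convert to polar: |V_total| = 231.4 V, ∠V_total = -167.7°.

V_total = 231.4∠-167.7° V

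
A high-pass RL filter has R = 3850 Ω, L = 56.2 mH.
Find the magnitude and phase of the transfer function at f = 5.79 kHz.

Step 1 — Angular frequency: ω = 2π·5790 = 3.638e+04 rad/s.
Step 2 — Transfer function: H(jω) = jωL/(R + jωL).
Step 3 — Numerator jωL = j·2045; denominator R + jωL = 3850 + j2045.
Step 4 — H = 0.22 + j0.4142.
Step 5 — Magnitude: |H| = 0.469 (-6.6 dB); phase: φ = 62.0°.

|H| = 0.469 (-6.6 dB), φ = 62.0°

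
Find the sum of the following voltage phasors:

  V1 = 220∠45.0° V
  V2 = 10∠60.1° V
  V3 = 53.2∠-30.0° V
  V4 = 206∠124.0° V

Step 1 — Convert each phasor to rectangular form:
  V1 = 220·(cos(45.0°) + j·sin(45.0°)) = 155.6 + j155.6 V
  V2 = 10·(cos(60.1°) + j·sin(60.1°)) = 4.985 + j8.669 V
  V3 = 53.2·(cos(-30.0°) + j·sin(-30.0°)) = 46.07 - j26.6 V
  V4 = 206·(cos(124.0°) + j·sin(124.0°)) = -115.2 + j170.8 V
Step 2 — Sum components: V_total = 91.43 + j308.4 V.
Step 3 — Convert to polar: |V_total| = 321.7 V, ∠V_total = 73.5°.

V_total = 321.7∠73.5° V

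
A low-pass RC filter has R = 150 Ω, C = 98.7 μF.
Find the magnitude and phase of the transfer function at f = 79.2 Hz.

Step 1 — Angular frequency: ω = 2π·79.2 = 497.6 rad/s.
Step 2 — Transfer function: H(jω) = 1/(1 + jωRC).
Step 3 — Denominator: 1 + jωRC = 1 + j·497.6·150·9.87e-05 = 1 + j7.367.
Step 4 — H = 0.01809 - j0.1333.
Step 5 — Magnitude: |H| = 0.1345 (-17.4 dB); phase: φ = -82.3°.

|H| = 0.1345 (-17.4 dB), φ = -82.3°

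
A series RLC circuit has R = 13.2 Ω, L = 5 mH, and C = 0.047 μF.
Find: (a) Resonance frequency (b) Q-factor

Step 1 — Resonance condition Im(Z)=0 gives ω₀ = 1/√(LC).
Step 2 — ω₀ = 1/√(0.005·4.7e-08) = 6.523e+04 rad/s.
Step 3 — f₀ = ω₀/(2π) = 1.038e+04 Hz.
Step 4 — Series Q: Q = ω₀L/R = 6.523e+04·0.005/13.2 = 24.71.

(a) f₀ = 1.038e+04 Hz  (b) Q = 24.71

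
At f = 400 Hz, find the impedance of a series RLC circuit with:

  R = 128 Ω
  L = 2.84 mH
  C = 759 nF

Step 1 — Angular frequency: ω = 2π·f = 2π·400 = 2513 rad/s.
Step 2 — Component impedances:
  R: Z = R = 128 Ω
  L: Z = jωL = j·2513·0.00284 = 0 + j7.138 Ω
  C: Z = 1/(jωC) = -j/(ω·C) = 0 - j524.2 Ω
Step 3 — Series combination: Z_total = R + L + C = 128 - j517.1 Ω = 532.7∠-76.1° Ω.

Z = 128 - j517.1 Ω = 532.7∠-76.1° Ω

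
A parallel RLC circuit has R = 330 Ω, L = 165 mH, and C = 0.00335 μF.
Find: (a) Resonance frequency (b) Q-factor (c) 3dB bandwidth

Step 1 — Resonance: ω₀ = 1/√(LC) = 1/√(0.165·3.35e-09) = 4.253e+04 rad/s.
Step 2 — f₀ = ω₀/(2π) = 6769 Hz.
Step 3 — Parallel Q: Q = R/(ω₀L) = 330/(4.253e+04·0.165) = 0.04702.
Step 4 — Bandwidth: Δω = ω₀/Q = 9.046e+05 rad/s; BW = Δω/(2π) = 1.44e+05 Hz.

(a) f₀ = 6769 Hz  (b) Q = 0.04702  (c) BW = 1.44e+05 Hz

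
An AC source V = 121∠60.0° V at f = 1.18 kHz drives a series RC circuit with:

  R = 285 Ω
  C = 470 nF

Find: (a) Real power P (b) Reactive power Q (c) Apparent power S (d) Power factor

Step 1 — Angular frequency: ω = 2π·f = 2π·1180 = 7414 rad/s.
Step 2 — Component impedances:
  R: Z = R = 285 Ω
  C: Z = 1/(jωC) = -j/(ω·C) = 0 - j287 Ω
Step 3 — Series combination: Z_total = R + C = 285 - j287 Ω = 404.4∠-45.2° Ω.
Step 4 — Source phasor: V = 121∠60.0° V = 60.5 + j104.8 V.
Step 5 — Current: I = V / Z = -0.07843 + j0.2887 A = 0.2992∠105.2° A.
Step 6 — Complex power: S = V·I* = 25.51 - j25.69 VA.
Step 7 — Real power: P = Re(S) = 25.51 W.
Step 8 — Reactive power: Q = Im(S) = -25.69 VAR.
Step 9 — Apparent power: |S| = 36.2 VA.
Step 10 — Power factor: PF = P/|S| = 0.7047 (leading).

(a) P = 25.51 W  (b) Q = -25.69 VAR  (c) S = 36.2 VA  (d) PF = 0.7047 (leading)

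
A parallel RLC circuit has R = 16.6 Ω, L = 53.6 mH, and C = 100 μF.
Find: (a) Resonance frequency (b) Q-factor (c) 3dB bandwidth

Step 1 — Resonance: ω₀ = 1/√(LC) = 1/√(0.0536·0.0001) = 431.9 rad/s.
Step 2 — f₀ = ω₀/(2π) = 68.74 Hz.
Step 3 — Parallel Q: Q = R/(ω₀L) = 16.6/(431.9·0.0536) = 0.717.
Step 4 — Bandwidth: Δω = ω₀/Q = 602.4 rad/s; BW = Δω/(2π) = 95.88 Hz.

(a) f₀ = 68.74 Hz  (b) Q = 0.717  (c) BW = 95.88 Hz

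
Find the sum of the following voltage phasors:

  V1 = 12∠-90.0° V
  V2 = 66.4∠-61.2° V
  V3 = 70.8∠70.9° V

Step 1 — Convert each phasor to rectangular form:
  V1 = 12·(cos(-90.0°) + j·sin(-90.0°)) = 0 - j12 V
  V2 = 66.4·(cos(-61.2°) + j·sin(-61.2°)) = 31.99 - j58.19 V
  V3 = 70.8·(cos(70.9°) + j·sin(70.9°)) = 23.17 + j66.9 V
Step 2 — Sum components: V_total = 55.16 - j3.284 V.
Step 3 — Convert to polar: |V_total| = 55.25 V, ∠V_total = -3.4°.

V_total = 55.25∠-3.4° V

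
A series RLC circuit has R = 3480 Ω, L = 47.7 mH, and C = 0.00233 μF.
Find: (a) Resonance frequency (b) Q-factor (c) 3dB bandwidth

Step 1 — Resonance: ω₀ = 1/√(LC) = 1/√(0.0477·2.33e-09) = 9.486e+04 rad/s.
Step 2 — f₀ = ω₀/(2π) = 1.51e+04 Hz.
Step 3 — Series Q: Q = ω₀L/R = 9.486e+04·0.0477/3480 = 1.3.
Step 4 — Bandwidth: Δω = ω₀/Q = 7.296e+04 rad/s; BW = Δω/(2π) = 1.161e+04 Hz.

(a) f₀ = 1.51e+04 Hz  (b) Q = 1.3  (c) BW = 1.161e+04 Hz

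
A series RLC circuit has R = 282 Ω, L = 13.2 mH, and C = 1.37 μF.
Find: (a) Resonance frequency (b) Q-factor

Step 1 — Resonance condition Im(Z)=0 gives ω₀ = 1/√(LC).
Step 2 — ω₀ = 1/√(0.0132·1.37e-06) = 7436 rad/s.
Step 3 — f₀ = ω₀/(2π) = 1184 Hz.
Step 4 — Series Q: Q = ω₀L/R = 7436·0.0132/282 = 0.3481.

(a) f₀ = 1184 Hz  (b) Q = 0.3481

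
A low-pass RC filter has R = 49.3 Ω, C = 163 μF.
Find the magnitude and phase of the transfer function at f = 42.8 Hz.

Step 1 — Angular frequency: ω = 2π·42.8 = 268.9 rad/s.
Step 2 — Transfer function: H(jω) = 1/(1 + jωRC).
Step 3 — Denominator: 1 + jωRC = 1 + j·268.9·49.3·0.000163 = 1 + j2.161.
Step 4 — H = 0.1764 - j0.3811.
Step 5 — Magnitude: |H| = 0.42 (-7.5 dB); phase: φ = -65.2°.

|H| = 0.42 (-7.5 dB), φ = -65.2°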